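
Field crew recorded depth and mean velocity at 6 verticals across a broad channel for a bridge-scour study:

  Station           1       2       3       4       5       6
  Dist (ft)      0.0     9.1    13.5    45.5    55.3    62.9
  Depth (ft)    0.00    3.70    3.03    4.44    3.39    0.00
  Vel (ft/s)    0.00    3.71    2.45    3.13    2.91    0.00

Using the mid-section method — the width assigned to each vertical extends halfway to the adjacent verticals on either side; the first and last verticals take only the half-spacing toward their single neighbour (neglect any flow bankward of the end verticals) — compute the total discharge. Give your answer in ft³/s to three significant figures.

w_2 = (13.5 − 0.0)/2 = 6.75 ft; q_2 = 3.71 × 3.70 × 6.75 = 92.66 ft³/s
w_3 = (45.5 − 9.1)/2 = 18.2 ft; q_3 = 2.45 × 3.03 × 18.2 = 135.1 ft³/s
w_4 = (55.3 − 13.5)/2 = 20.9 ft; q_4 = 3.13 × 4.44 × 20.9 = 290.5 ft³/s
w_5 = (62.9 − 45.5)/2 = 8.7 ft; q_5 = 2.91 × 3.39 × 8.7 = 85.82 ft³/s
Stations 1, 6 contribute zero (depth or velocity is 0).
Q = Σ qᵢ = 604.0 ft³/s

604 ft³/s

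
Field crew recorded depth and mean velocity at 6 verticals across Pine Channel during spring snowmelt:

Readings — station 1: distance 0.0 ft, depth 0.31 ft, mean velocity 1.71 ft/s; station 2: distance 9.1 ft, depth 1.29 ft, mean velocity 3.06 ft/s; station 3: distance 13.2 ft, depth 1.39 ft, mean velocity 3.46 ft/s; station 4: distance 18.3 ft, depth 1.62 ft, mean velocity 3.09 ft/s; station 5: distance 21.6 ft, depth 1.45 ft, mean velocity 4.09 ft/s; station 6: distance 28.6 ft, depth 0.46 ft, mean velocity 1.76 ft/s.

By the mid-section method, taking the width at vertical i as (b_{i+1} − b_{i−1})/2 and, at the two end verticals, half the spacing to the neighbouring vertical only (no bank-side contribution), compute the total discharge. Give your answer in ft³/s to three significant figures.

w_1 = (9.1 − 0.0)/2 = 4.55 ft; q_1 = 1.71 × 0.31 × 4.55 = 2.412 ft³/s
w_2 = (13.2 − 0.0)/2 = 6.6 ft; q_2 = 3.06 × 1.29 × 6.6 = 26.05 ft³/s
w_3 = (18.3 − 9.1)/2 = 4.6 ft; q_3 = 3.46 × 1.39 × 4.6 = 22.12 ft³/s
w_4 = (21.6 − 13.2)/2 = 4.2 ft; q_4 = 3.09 × 1.62 × 4.2 = 21.02 ft³/s
w_5 = (28.6 − 18.3)/2 = 5.15 ft; q_5 = 4.09 × 1.45 × 5.15 = 30.54 ft³/s
w_6 = (28.6 − 21.6)/2 = 3.5 ft; q_6 = 1.76 × 0.46 × 3.5 = 2.834 ft³/s
Q = Σ qᵢ = 105.0 ft³/s

105 ft³/s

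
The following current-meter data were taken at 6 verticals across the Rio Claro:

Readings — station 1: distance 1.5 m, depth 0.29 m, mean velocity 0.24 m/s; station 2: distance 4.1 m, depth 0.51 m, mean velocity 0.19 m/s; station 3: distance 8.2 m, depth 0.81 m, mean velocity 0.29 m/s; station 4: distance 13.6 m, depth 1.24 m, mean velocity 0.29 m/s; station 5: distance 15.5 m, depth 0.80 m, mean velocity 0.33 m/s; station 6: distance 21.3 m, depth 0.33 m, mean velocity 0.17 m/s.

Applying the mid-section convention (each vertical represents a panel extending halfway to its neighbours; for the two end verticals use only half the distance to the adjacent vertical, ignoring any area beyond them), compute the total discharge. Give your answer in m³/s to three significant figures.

4.02 m³/s

w_1 = (4.1 − 1.5)/2 = 1.3 m; q_1 = 0.24 × 0.29 × 1.3 = 0.09048 m³/s
w_2 = (8.2 − 1.5)/2 = 3.35 m; q_2 = 0.19 × 0.51 × 3.35 = 0.3246 m³/s
w_3 = (13.6 − 4.1)/2 = 4.75 m; q_3 = 0.29 × 0.81 × 4.75 = 1.116 m³/s
w_4 = (15.5 − 8.2)/2 = 3.65 m; q_4 = 0.29 × 1.24 × 3.65 = 1.313 m³/s
w_5 = (21.3 − 13.6)/2 = 3.85 m; q_5 = 0.33 × 0.80 × 3.85 = 1.016 m³/s
w_6 = (21.3 − 15.5)/2 = 2.9 m; q_6 = 0.17 × 0.33 × 2.9 = 0.1627 m³/s
Q = Σ qᵢ = 4.023 m³/s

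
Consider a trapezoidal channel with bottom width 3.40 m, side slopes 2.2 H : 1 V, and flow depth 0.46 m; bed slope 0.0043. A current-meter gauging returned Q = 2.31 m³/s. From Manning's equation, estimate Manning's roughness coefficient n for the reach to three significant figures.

0.0292

A = (b + z·y)·y = (3.40 + 2.2×0.46)×0.46 = 2.030 m²
P = b + 2y√(1+z²) = 3.40 + 2×0.46×√(1+2.2²) = 5.623 m
R = A/P = 2.030/5.623 = 0.3609 m
n = (1/Q)·A·R^(2/3)·S^(1/2) = (1/2.31) × 2.030 × 0.5069 × 0.06557 = 0.02920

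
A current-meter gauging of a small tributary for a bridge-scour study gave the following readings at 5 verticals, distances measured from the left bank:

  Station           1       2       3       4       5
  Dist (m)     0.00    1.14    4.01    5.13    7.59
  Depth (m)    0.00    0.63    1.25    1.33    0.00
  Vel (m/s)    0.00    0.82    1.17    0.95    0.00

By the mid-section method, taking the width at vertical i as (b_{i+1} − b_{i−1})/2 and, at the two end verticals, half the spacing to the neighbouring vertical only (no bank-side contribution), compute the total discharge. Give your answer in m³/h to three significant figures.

w_2 = (4.01 − 0.00)/2 = 2.005 m; q_2 = 0.82 × 0.63 × 2.005 = 1.036 m³/s
w_3 = (5.13 − 1.14)/2 = 1.995 m; q_3 = 1.17 × 1.25 × 1.995 = 2.918 m³/s
w_4 = (7.59 − 4.01)/2 = 1.79 m; q_4 = 0.95 × 1.33 × 1.79 = 2.262 m³/s
Stations 1, 5 contribute zero (depth or velocity is 0).
Q = Σ qᵢ = 6.215 m³/s
= 6.215 × 3600 = 22370 m³/h

22400 m³/h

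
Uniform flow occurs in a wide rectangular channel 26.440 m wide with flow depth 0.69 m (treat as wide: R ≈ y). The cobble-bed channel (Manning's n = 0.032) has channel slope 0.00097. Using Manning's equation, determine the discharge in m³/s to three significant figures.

A = b·y = 26.440 × 0.69 = 18.24 m²
Wide channel: R ≈ y = 0.69 m
Q = (1/n)·A·R^(2/3)·S^(1/2) = (1/0.032) × 18.24 × 0.6900^(2/3) × 0.00097^(1/2) = 13.86 m³/s

13.9 m³/s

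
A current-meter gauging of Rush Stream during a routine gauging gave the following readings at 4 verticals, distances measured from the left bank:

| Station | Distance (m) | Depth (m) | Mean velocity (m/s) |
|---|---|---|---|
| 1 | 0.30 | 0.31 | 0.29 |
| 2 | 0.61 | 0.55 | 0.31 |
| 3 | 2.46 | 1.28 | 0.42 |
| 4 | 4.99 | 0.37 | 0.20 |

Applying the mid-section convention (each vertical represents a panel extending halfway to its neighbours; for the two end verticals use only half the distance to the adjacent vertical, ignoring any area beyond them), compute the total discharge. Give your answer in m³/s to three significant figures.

1.47 m³/s

w_1 = (0.61 − 0.30)/2 = 0.155 m; q_1 = 0.29 × 0.31 × 0.155 = 0.01393 m³/s
w_2 = (2.46 − 0.30)/2 = 1.08 m; q_2 = 0.31 × 0.55 × 1.08 = 0.1841 m³/s
w_3 = (4.99 − 0.61)/2 = 2.19 m; q_3 = 0.42 × 1.28 × 2.19 = 1.177 m³/s
w_4 = (4.99 − 2.46)/2 = 1.265 m; q_4 = 0.20 × 0.37 × 1.265 = 0.09361 m³/s
Q = Σ qᵢ = 1.469 m³/s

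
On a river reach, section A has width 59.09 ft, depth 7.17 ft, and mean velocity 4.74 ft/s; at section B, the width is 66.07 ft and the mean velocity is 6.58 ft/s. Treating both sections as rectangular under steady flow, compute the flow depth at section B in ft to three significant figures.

4.62 ft

Q = A₁V₁ = (59.09×7.17) × 4.74 = 2008 ft³/s
d₂ = Q/(b₂ V₂) = 2008/(66.07×6.58) = 4.619 ft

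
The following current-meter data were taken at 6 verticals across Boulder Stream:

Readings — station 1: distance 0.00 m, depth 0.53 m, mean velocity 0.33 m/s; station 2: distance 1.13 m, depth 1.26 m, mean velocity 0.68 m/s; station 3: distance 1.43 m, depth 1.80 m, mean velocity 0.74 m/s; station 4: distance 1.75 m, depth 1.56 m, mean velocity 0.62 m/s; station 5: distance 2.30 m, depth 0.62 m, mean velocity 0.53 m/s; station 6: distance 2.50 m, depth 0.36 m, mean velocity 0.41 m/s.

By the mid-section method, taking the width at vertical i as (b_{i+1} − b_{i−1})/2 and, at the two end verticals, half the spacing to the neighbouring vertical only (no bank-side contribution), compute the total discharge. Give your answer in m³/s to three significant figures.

1.68 m³/s

w_1 = (1.13 − 0.00)/2 = 0.565 m; q_1 = 0.33 × 0.53 × 0.565 = 0.09882 m³/s
w_2 = (1.43 − 0.00)/2 = 0.715 m; q_2 = 0.68 × 1.26 × 0.715 = 0.6126 m³/s
w_3 = (1.75 − 1.13)/2 = 0.31 m; q_3 = 0.74 × 1.80 × 0.31 = 0.4129 m³/s
w_4 = (2.30 − 1.43)/2 = 0.435 m; q_4 = 0.62 × 1.56 × 0.435 = 0.4207 m³/s
w_5 = (2.50 − 1.75)/2 = 0.375 m; q_5 = 0.53 × 0.62 × 0.375 = 0.1232 m³/s
w_6 = (2.50 − 2.30)/2 = 0.1 m; q_6 = 0.41 × 0.36 × 0.1 = 0.01476 m³/s
Q = Σ qᵢ = 1.683 m³/s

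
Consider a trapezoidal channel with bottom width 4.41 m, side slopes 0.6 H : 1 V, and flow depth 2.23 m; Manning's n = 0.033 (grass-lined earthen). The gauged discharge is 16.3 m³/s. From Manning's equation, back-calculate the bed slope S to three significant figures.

0.00120

A = (b + z·y)·y = (4.41 + 0.6×2.23)×2.23 = 12.82 m²
P = b + 2y√(1+z²) = 4.41 + 2×2.23×√(1+0.6²) = 9.611 m
R = A/P = 12.82/9.611 = 1.334 m
S = (Q·n / (1·A·R^(2/3)))² = (16.3×0.033 / (1×12.82×1.212))² = 0.001200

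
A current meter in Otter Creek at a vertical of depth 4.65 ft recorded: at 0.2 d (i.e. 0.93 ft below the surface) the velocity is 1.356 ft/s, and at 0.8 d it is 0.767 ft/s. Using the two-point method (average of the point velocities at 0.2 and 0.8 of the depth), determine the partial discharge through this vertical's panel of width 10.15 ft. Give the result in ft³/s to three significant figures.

v̄ = (1.356 + 0.767) / 2 = 1.062 ft/s
q = v̄ × d × w = 1.062 × 4.65 × 10.15 = 50.10 ft³/s

50.1 ft³/s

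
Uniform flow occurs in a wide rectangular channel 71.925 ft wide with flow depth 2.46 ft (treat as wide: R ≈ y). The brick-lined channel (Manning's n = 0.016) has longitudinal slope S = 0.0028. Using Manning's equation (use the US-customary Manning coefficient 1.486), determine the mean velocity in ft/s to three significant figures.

8.96 ft/s

A = b·y = 71.925 × 2.46 = 176.9 ft²
Wide channel: R ≈ y = 2.46 ft
Q = (1.486/n)·A·R^(2/3)·S^(1/2) = (1.486/0.016) × 176.9 × 2.460^(2/3) × 0.0028^(1/2) = 1585 ft³/s
V = Q/A = 1585/176.9 = 8.956 ft/s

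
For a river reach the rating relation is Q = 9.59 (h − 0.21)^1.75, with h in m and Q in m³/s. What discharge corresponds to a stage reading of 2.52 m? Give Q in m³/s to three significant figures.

Q = 9.59 × (2.52 − 0.21)^1.75 = 9.59 × 2.31^1.75 = 41.51 m³/s

41.5 m³/s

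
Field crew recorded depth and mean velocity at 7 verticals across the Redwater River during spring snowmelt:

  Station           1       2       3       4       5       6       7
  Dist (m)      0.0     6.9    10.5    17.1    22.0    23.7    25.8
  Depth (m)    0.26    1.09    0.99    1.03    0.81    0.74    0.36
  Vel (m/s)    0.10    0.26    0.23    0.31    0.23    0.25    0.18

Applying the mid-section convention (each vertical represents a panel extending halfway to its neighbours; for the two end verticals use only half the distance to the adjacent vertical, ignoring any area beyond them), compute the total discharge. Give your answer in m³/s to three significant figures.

5.61 m³/s

w_1 = (6.9 − 0.0)/2 = 3.45 m; q_1 = 0.10 × 0.26 × 3.45 = 0.08970 m³/s
w_2 = (10.5 − 0.0)/2 = 5.25 m; q_2 = 0.26 × 1.09 × 5.25 = 1.488 m³/s
w_3 = (17.1 − 6.9)/2 = 5.1 m; q_3 = 0.23 × 0.99 × 5.1 = 1.161 m³/s
w_4 = (22.0 − 10.5)/2 = 5.75 m; q_4 = 0.31 × 1.03 × 5.75 = 1.836 m³/s
w_5 = (23.7 − 17.1)/2 = 3.3 m; q_5 = 0.23 × 0.81 × 3.3 = 0.6148 m³/s
w_6 = (25.8 − 22.0)/2 = 1.9 m; q_6 = 0.25 × 0.74 × 1.9 = 0.3515 m³/s
w_7 = (25.8 − 23.7)/2 = 1.05 m; q_7 = 0.18 × 0.36 × 1.05 = 0.06804 m³/s
Q = Σ qᵢ = 5.609 m³/s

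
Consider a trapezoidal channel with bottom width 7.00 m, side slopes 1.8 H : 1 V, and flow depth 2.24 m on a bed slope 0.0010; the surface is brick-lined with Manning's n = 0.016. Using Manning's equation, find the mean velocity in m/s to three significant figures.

2.62 m/s

A = (b + z·y)·y = (7.00 + 1.8×2.24)×2.24 = 24.71 m²
P = b + 2y√(1+z²) = 7.00 + 2×2.24×√(1+1.8²) = 16.22 m
R = A/P = 24.71/16.22 = 1.523 m
Q = (1/n)·A·R^(2/3)·S^(1/2) = (1/0.016) × 24.71 × 1.523^(2/3) × 0.0010^(1/2) = 64.65 m³/s
V = Q/A = 64.65/24.71 = 2.616 m/s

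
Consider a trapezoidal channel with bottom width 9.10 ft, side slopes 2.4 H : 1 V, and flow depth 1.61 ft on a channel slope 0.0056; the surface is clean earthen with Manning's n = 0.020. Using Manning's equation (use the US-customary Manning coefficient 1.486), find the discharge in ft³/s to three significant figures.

A = (b + z·y)·y = (9.10 + 2.4×1.61)×1.61 = 20.87 ft²
P = b + 2y√(1+z²) = 9.10 + 2×1.61×√(1+2.4²) = 17.47 ft
R = A/P = 20.87/17.47 = 1.195 ft
Q = (1.486/n)·A·R^(2/3)·S^(1/2) = (1.486/0.020) × 20.87 × 1.195^(2/3) × 0.0056^(1/2) = 130.7 ft³/s

131 ft³/s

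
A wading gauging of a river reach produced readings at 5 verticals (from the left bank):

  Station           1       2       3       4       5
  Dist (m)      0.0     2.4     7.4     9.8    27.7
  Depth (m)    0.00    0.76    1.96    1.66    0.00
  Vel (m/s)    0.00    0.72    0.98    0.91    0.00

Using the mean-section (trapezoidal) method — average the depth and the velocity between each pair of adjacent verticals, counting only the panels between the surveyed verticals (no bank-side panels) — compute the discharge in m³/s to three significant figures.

17.0 m³/s

Panel 1-2: Δb = 2.4 m, d̄ = (0.00+0.76)/2 = 0.38, v̄ = (0.00+0.72)/2 = 0.36 → q = 2.4×0.38×0.36 = 0.3283 m³/s
Panel 2-3: Δb = 5 m, d̄ = (0.76+1.96)/2 = 1.36, v̄ = (0.72+0.98)/2 = 0.85 → q = 5×1.36×0.85 = 5.780 m³/s
Panel 3-4: Δb = 2.4 m, d̄ = (1.96+1.66)/2 = 1.81, v̄ = (0.98+0.91)/2 = 0.945 → q = 2.4×1.81×0.945 = 4.105 m³/s
Panel 4-5: Δb = 17.9 m, d̄ = (1.66+0.00)/2 = 0.83, v̄ = (0.91+0.00)/2 = 0.455 → q = 17.9×0.83×0.455 = 6.760 m³/s
Q = Σ q = 16.97 m³/s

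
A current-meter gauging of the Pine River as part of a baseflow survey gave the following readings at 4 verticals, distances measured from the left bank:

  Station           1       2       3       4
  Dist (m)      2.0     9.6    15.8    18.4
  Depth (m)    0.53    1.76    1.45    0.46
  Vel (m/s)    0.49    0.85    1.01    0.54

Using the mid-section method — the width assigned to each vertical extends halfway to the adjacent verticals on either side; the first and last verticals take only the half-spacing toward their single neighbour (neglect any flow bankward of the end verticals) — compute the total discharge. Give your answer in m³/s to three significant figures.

w_1 = (9.6 − 2.0)/2 = 3.8 m; q_1 = 0.49 × 0.53 × 3.8 = 0.9869 m³/s
w_2 = (15.8 − 2.0)/2 = 6.9 m; q_2 = 0.85 × 1.76 × 6.9 = 10.32 m³/s
w_3 = (18.4 − 9.6)/2 = 4.4 m; q_3 = 1.01 × 1.45 × 4.4 = 6.444 m³/s
w_4 = (18.4 − 15.8)/2 = 1.3 m; q_4 = 0.54 × 0.46 × 1.3 = 0.3229 m³/s
Q = Σ qᵢ = 18.08 m³/s

18.1 m³/s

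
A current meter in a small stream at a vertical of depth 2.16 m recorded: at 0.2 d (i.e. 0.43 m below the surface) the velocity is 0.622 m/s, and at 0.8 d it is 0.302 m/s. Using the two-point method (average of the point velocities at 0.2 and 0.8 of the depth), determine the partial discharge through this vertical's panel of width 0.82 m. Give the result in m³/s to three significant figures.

v̄ = (0.622 + 0.302) / 2 = 0.4620 m/s
q = v̄ × d × w = 0.4620 × 2.16 × 0.82 = 0.8183 m³/s

0.818 m³/s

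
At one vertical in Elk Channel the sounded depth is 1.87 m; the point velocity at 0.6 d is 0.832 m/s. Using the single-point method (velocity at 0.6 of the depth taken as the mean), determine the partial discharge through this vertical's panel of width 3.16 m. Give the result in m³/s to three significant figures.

v̄ = v₀.₆ = 0.832 m/s
q = v̄ × d × w = 0.8320 × 1.87 × 3.16 = 4.916 m³/s

4.92 m³/s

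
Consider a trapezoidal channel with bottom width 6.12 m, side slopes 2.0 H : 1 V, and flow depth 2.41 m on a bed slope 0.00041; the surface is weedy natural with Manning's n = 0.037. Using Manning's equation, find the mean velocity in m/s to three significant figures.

A = (b + z·y)·y = (6.12 + 2.0×2.41)×2.41 = 26.37 m²
P = b + 2y√(1+z²) = 6.12 + 2×2.41×√(1+2.0²) = 16.90 m
R = A/P = 26.37/16.90 = 1.560 m
Q = (1/n)·A·R^(2/3)·S^(1/2) = (1/0.037) × 26.37 × 1.560^(2/3) × 0.00041^(1/2) = 19.41 m³/s
V = Q/A = 19.41/26.37 = 0.7362 m/s

0.736 m/s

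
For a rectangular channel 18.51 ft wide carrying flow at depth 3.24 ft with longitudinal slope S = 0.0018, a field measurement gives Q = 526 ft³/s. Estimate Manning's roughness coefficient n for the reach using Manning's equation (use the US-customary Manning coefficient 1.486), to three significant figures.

A = b·y = 18.51 × 3.24 = 59.97 ft²
P = b + 2y = 18.51 + 2×3.24 = 24.99 ft
R = A/P = 59.97/24.99 = 2.400 ft
n = (1.486/Q)·A·R^(2/3)·S^(1/2) = (1.486/526) × 59.97 × 1.792 × 0.04243 = 0.01288

0.0129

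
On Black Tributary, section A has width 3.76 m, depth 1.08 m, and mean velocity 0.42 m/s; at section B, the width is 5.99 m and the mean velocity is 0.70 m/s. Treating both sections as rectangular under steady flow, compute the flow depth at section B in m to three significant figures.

0.407 m

Q = A₁V₁ = (3.76×1.08) × 0.42 = 1.706 m³/s
d₂ = Q/(b₂ V₂) = 1.706/(5.99×0.70) = 0.4068 m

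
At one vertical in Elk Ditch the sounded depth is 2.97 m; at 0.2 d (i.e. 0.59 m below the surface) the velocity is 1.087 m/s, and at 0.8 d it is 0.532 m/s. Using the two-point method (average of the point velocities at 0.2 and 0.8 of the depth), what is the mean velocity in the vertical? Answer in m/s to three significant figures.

v̄ = (1.087 + 0.532) / 2 = 0.8095 m/s

0.810 m/s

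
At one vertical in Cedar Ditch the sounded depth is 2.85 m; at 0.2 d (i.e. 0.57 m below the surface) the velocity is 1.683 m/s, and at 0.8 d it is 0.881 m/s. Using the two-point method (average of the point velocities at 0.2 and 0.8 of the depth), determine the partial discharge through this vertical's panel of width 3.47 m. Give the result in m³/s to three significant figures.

12.7 m³/s

v̄ = (1.683 + 0.881) / 2 = 1.282 m/s
q = v̄ × d × w = 1.282 × 2.85 × 3.47 = 12.68 m³/s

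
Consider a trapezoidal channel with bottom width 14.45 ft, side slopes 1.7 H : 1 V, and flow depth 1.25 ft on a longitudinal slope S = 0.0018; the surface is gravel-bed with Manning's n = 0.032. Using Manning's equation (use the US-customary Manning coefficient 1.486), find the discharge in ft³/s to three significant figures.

42.7 ft³/s

A = (b + z·y)·y = (14.45 + 1.7×1.25)×1.25 = 20.72 ft²
P = b + 2y√(1+z²) = 14.45 + 2×1.25×√(1+1.7²) = 19.38 ft
R = A/P = 20.72/19.38 = 1.069 ft
Q = (1.486/n)·A·R^(2/3)·S^(1/2) = (1.486/0.032) × 20.72 × 1.069^(2/3) × 0.0018^(1/2) = 42.68 ft³/s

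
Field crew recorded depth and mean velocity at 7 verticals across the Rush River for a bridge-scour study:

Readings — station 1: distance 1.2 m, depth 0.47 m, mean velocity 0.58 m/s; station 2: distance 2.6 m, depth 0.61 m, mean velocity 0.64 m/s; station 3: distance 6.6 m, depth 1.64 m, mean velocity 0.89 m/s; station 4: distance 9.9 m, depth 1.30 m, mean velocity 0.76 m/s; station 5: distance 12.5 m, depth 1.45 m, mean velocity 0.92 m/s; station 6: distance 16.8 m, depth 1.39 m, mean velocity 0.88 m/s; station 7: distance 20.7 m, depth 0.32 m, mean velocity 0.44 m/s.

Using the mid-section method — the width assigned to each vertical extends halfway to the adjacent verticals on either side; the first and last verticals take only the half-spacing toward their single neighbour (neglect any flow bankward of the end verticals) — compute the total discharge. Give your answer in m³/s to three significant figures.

w_1 = (2.6 − 1.2)/2 = 0.7 m; q_1 = 0.58 × 0.47 × 0.7 = 0.1908 m³/s
w_2 = (6.6 − 1.2)/2 = 2.7 m; q_2 = 0.64 × 0.61 × 2.7 = 1.054 m³/s
w_3 = (9.9 − 2.6)/2 = 3.65 m; q_3 = 0.89 × 1.64 × 3.65 = 5.328 m³/s
w_4 = (12.5 − 6.6)/2 = 2.95 m; q_4 = 0.76 × 1.30 × 2.95 = 2.915 m³/s
w_5 = (16.8 − 9.9)/2 = 3.45 m; q_5 = 0.92 × 1.45 × 3.45 = 4.602 m³/s
w_6 = (20.7 − 12.5)/2 = 4.1 m; q_6 = 0.88 × 1.39 × 4.1 = 5.015 m³/s
w_7 = (20.7 − 16.8)/2 = 1.95 m; q_7 = 0.44 × 0.32 × 1.95 = 0.2746 m³/s
Q = Σ qᵢ = 19.38 m³/s

19.4 m³/s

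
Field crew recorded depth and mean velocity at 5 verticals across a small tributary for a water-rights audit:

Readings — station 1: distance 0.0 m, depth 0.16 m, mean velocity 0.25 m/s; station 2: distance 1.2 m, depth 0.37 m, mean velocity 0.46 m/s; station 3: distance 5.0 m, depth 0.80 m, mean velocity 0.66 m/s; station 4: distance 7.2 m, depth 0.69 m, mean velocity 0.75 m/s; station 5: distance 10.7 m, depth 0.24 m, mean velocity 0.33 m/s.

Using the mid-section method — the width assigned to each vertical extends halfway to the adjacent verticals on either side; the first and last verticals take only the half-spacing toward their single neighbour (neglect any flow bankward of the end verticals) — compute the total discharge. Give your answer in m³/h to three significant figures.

13100 m³/h

w_1 = (1.2 − 0.0)/2 = 0.6 m; q_1 = 0.25 × 0.16 × 0.6 = 0.02400 m³/s
w_2 = (5.0 − 0.0)/2 = 2.5 m; q_2 = 0.46 × 0.37 × 2.5 = 0.4255 m³/s
w_3 = (7.2 − 1.2)/2 = 3 m; q_3 = 0.66 × 0.80 × 3 = 1.584 m³/s
w_4 = (10.7 − 5.0)/2 = 2.85 m; q_4 = 0.75 × 0.69 × 2.85 = 1.475 m³/s
w_5 = (10.7 − 7.2)/2 = 1.75 m; q_5 = 0.33 × 0.24 × 1.75 = 0.1386 m³/s
Q = Σ qᵢ = 3.647 m³/s
= 3.647 × 3600 = 13130 m³/h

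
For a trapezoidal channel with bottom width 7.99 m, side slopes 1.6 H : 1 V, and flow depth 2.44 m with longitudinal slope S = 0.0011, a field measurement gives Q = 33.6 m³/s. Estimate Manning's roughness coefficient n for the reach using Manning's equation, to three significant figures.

0.0406

A = (b + z·y)·y = (7.99 + 1.6×2.44)×2.44 = 29.02 m²
P = b + 2y√(1+z²) = 7.99 + 2×2.44×√(1+1.6²) = 17.20 m
R = A/P = 29.02/17.20 = 1.688 m
n = (1/Q)·A·R^(2/3)·S^(1/2) = (1/33.6) × 29.02 × 1.417 × 0.03317 = 0.04060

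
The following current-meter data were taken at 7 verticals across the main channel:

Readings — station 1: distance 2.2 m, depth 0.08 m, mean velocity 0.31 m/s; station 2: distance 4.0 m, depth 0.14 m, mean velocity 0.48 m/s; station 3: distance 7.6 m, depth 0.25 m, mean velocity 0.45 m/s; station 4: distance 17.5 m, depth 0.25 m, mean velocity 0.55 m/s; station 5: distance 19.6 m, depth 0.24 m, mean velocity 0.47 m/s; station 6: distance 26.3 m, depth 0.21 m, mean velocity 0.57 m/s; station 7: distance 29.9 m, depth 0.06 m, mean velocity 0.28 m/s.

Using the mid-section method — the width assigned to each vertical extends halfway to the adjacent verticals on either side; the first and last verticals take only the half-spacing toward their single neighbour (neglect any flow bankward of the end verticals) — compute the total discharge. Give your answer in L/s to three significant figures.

2930 L/s

w_1 = (4.0 − 2.2)/2 = 0.9 m; q_1 = 0.31 × 0.08 × 0.9 = 0.02232 m³/s
w_2 = (7.6 − 2.2)/2 = 2.7 m; q_2 = 0.48 × 0.14 × 2.7 = 0.1814 m³/s
w_3 = (17.5 − 4.0)/2 = 6.75 m; q_3 = 0.45 × 0.25 × 6.75 = 0.7594 m³/s
w_4 = (19.6 − 7.6)/2 = 6 m; q_4 = 0.55 × 0.25 × 6 = 0.8250 m³/s
w_5 = (26.3 − 17.5)/2 = 4.4 m; q_5 = 0.47 × 0.24 × 4.4 = 0.4963 m³/s
w_6 = (29.9 − 19.6)/2 = 5.15 m; q_6 = 0.57 × 0.21 × 5.15 = 0.6165 m³/s
w_7 = (29.9 − 26.3)/2 = 1.8 m; q_7 = 0.28 × 0.06 × 1.8 = 0.03024 m³/s
Q = Σ qᵢ = 2.931 m³/s
= 2.931 × 1000 = 2931 L/s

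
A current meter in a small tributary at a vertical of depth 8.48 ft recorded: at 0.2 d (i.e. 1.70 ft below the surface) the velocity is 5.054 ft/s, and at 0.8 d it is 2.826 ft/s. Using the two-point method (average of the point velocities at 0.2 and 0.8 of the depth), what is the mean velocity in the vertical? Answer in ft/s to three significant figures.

v̄ = (5.054 + 2.826) / 2 = 3.940 ft/s

3.94 ft/s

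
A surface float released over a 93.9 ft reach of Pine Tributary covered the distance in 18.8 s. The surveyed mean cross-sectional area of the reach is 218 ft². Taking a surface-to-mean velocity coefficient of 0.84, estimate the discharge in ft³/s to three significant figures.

915 ft³/s

v_surface = L / t̄ = 93.9 / 18.8 = 4.995 ft/s
v_mean = 0.84 × 4.995 = 4.196 ft/s
Q = A × v_mean = 218 × 4.196 = 914.6 ft³/s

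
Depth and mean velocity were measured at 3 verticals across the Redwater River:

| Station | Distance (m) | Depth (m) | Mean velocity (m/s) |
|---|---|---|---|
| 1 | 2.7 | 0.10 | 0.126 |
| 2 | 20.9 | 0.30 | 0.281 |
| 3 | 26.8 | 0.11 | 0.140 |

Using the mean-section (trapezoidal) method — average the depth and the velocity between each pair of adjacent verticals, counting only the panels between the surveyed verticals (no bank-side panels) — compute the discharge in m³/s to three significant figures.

0.995 m³/s

Panel 1-2: Δb = 18.2 m, d̄ = (0.10+0.30)/2 = 0.2, v̄ = (0.126+0.281)/2 = 0.2035 → q = 18.2×0.2×0.2035 = 0.7407 m³/s
Panel 2-3: Δb = 5.9 m, d̄ = (0.30+0.11)/2 = 0.205, v̄ = (0.281+0.140)/2 = 0.2105 → q = 5.9×0.205×0.2105 = 0.2546 m³/s
Q = Σ q = 0.9953 m³/s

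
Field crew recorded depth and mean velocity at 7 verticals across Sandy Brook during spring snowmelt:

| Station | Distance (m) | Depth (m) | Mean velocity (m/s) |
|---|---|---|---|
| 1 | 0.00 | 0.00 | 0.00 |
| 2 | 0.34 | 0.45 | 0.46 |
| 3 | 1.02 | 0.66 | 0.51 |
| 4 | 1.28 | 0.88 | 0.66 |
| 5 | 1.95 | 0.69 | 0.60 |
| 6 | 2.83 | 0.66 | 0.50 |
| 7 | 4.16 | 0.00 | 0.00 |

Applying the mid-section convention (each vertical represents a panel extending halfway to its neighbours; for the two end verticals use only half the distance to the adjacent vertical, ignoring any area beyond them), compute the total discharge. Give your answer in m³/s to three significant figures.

1.22 m³/s

w_2 = (1.02 − 0.00)/2 = 0.51 m; q_2 = 0.46 × 0.45 × 0.51 = 0.1056 m³/s
w_3 = (1.28 − 0.34)/2 = 0.47 m; q_3 = 0.51 × 0.66 × 0.47 = 0.1582 m³/s
w_4 = (1.95 − 1.02)/2 = 0.465 m; q_4 = 0.66 × 0.88 × 0.465 = 0.2701 m³/s
w_5 = (2.83 − 1.28)/2 = 0.775 m; q_5 = 0.60 × 0.69 × 0.775 = 0.3209 m³/s
w_6 = (4.16 − 1.95)/2 = 1.105 m; q_6 = 0.50 × 0.66 × 1.105 = 0.3647 m³/s
Stations 1, 7 contribute zero (depth or velocity is 0).
Q = Σ qᵢ = 1.219 m³/s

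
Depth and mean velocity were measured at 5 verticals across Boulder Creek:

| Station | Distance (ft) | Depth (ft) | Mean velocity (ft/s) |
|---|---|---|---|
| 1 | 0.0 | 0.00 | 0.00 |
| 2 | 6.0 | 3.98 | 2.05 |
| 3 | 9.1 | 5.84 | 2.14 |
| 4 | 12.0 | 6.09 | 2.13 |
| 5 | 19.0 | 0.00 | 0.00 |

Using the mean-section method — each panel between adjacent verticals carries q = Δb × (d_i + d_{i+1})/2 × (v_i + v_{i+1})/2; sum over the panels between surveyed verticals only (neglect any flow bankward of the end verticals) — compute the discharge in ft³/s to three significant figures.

Panel 1-2: Δb = 6 ft, d̄ = (0.00+3.98)/2 = 1.99, v̄ = (0.00+2.05)/2 = 1.025 → q = 6×1.99×1.025 = 12.24 ft³/s
Panel 2-3: Δb = 3.1 ft, d̄ = (3.98+5.84)/2 = 4.91, v̄ = (2.05+2.14)/2 = 2.095 → q = 3.1×4.91×2.095 = 31.89 ft³/s
Panel 3-4: Δb = 2.9 ft, d̄ = (5.84+6.09)/2 = 5.965, v̄ = (2.14+2.13)/2 = 2.135 → q = 2.9×5.965×2.135 = 36.93 ft³/s
Panel 4-5: Δb = 7 ft, d̄ = (6.09+0.00)/2 = 3.045, v̄ = (2.13+0.00)/2 = 1.065 → q = 7×3.045×1.065 = 22.70 ft³/s
Q = Σ q = 103.8 ft³/s

104 ft³/s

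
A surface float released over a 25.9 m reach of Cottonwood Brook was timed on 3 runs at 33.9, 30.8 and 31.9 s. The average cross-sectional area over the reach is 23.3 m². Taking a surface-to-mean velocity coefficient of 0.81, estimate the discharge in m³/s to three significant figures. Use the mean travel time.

t̄ = (33.9 + 30.8 + 31.9) / 3 = 32.2 s
v_surface = L / t̄ = 25.9 / 32.2 = 0.8043 m/s
v_mean = 0.81 × 0.8043 = 0.6515 m/s
Q = A × v_mean = 23.3 × 0.6515 = 15.18 m³/s

15.2 m³/s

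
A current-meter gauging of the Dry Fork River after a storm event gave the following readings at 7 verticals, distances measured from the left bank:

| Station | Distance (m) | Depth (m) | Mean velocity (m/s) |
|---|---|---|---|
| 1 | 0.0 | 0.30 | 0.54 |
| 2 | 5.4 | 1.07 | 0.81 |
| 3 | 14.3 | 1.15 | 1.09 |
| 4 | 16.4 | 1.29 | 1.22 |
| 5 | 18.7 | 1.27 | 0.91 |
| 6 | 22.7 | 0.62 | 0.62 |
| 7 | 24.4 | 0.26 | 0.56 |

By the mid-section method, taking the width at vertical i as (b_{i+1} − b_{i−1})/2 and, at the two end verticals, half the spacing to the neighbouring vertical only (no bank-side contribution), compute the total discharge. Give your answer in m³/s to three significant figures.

21.9 m³/s

w_1 = (5.4 − 0.0)/2 = 2.7 m; q_1 = 0.54 × 0.30 × 2.7 = 0.4374 m³/s
w_2 = (14.3 − 0.0)/2 = 7.15 m; q_2 = 0.81 × 1.07 × 7.15 = 6.197 m³/s
w_3 = (16.4 − 5.4)/2 = 5.5 m; q_3 = 1.09 × 1.15 × 5.5 = 6.894 m³/s
w_4 = (18.7 − 14.3)/2 = 2.2 m; q_4 = 1.22 × 1.29 × 2.2 = 3.462 m³/s
w_5 = (22.7 − 16.4)/2 = 3.15 m; q_5 = 0.91 × 1.27 × 3.15 = 3.640 m³/s
w_6 = (24.4 − 18.7)/2 = 2.85 m; q_6 = 0.62 × 0.62 × 2.85 = 1.096 m³/s
w_7 = (24.4 − 22.7)/2 = 0.85 m; q_7 = 0.56 × 0.26 × 0.85 = 0.1238 m³/s
Q = Σ qᵢ = 21.85 m³/s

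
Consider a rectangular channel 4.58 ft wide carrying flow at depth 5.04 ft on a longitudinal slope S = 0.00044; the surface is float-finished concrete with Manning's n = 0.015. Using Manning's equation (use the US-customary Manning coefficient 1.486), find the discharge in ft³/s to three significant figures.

64.9 ft³/s

A = b·y = 4.58 × 5.04 = 23.08 ft²
P = b + 2y = 4.58 + 2×5.04 = 14.66 ft
R = A/P = 23.08/14.66 = 1.575 ft
Q = (1.486/n)·A·R^(2/3)·S^(1/2) = (1.486/0.015) × 23.08 × 1.575^(2/3) × 0.00044^(1/2) = 64.92 ft³/s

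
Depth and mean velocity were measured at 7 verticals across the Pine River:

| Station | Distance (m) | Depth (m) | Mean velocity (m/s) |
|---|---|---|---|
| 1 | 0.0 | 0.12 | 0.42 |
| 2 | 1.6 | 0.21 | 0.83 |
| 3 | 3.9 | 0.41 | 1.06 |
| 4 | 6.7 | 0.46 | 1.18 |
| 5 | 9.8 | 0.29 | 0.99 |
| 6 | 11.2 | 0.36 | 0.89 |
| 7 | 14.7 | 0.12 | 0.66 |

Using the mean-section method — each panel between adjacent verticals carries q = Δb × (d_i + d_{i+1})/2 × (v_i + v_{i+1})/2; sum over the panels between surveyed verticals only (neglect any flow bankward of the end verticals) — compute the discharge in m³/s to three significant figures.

4.54 m³/s

Panel 1-2: Δb = 1.6 m, d̄ = (0.12+0.21)/2 = 0.165, v̄ = (0.42+0.83)/2 = 0.625 → q = 1.6×0.165×0.625 = 0.1650 m³/s
Panel 2-3: Δb = 2.3 m, d̄ = (0.21+0.41)/2 = 0.31, v̄ = (0.83+1.06)/2 = 0.945 → q = 2.3×0.31×0.945 = 0.6738 m³/s
Panel 3-4: Δb = 2.8 m, d̄ = (0.41+0.46)/2 = 0.435, v̄ = (1.06+1.18)/2 = 1.12 → q = 2.8×0.435×1.12 = 1.364 m³/s
Panel 4-5: Δb = 3.1 m, d̄ = (0.46+0.29)/2 = 0.375, v̄ = (1.18+0.99)/2 = 1.085 → q = 3.1×0.375×1.085 = 1.261 m³/s
Panel 5-6: Δb = 1.4 m, d̄ = (0.29+0.36)/2 = 0.325, v̄ = (0.99+0.89)/2 = 0.94 → q = 1.4×0.325×0.94 = 0.4277 m³/s
Panel 6-7: Δb = 3.5 m, d̄ = (0.36+0.12)/2 = 0.24, v̄ = (0.89+0.66)/2 = 0.775 → q = 3.5×0.24×0.775 = 0.6510 m³/s
Q = Σ q = 4.543 m³/s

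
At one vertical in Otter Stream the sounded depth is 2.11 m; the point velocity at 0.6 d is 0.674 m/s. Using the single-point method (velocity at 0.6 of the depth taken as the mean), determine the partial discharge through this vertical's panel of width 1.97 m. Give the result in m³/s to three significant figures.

2.80 m³/s

v̄ = v₀.₆ = 0.674 m/s
q = v̄ × d × w = 0.6740 × 2.11 × 1.97 = 2.802 m³/s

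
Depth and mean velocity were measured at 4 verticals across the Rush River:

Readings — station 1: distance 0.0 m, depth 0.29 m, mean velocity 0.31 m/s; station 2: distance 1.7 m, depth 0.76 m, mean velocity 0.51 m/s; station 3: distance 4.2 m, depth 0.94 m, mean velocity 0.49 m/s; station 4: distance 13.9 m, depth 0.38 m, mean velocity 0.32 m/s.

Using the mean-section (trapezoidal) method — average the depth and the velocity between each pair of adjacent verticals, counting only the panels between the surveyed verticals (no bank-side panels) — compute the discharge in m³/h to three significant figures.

14500 m³/h

Panel 1-2: Δb = 1.7 m, d̄ = (0.29+0.76)/2 = 0.525, v̄ = (0.31+0.51)/2 = 0.41 → q = 1.7×0.525×0.41 = 0.3659 m³/s
Panel 2-3: Δb = 2.5 m, d̄ = (0.76+0.94)/2 = 0.85, v̄ = (0.51+0.49)/2 = 0.5 → q = 2.5×0.85×0.5 = 1.063 m³/s
Panel 3-4: Δb = 9.7 m, d̄ = (0.94+0.38)/2 = 0.66, v̄ = (0.49+0.32)/2 = 0.405 → q = 9.7×0.66×0.405 = 2.593 m³/s
Q = Σ q = 4.021 m³/s
= 4.021 × 3600 = 14480 m³/h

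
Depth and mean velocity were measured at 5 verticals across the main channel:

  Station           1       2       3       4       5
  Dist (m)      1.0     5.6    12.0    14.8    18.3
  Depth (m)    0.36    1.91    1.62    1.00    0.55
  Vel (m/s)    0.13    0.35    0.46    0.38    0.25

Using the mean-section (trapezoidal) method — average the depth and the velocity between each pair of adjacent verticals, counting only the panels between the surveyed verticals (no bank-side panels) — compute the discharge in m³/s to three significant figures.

8.22 m³/s

Panel 1-2: Δb = 4.6 m, d̄ = (0.36+1.91)/2 = 1.135, v̄ = (0.13+0.35)/2 = 0.24 → q = 4.6×1.135×0.24 = 1.253 m³/s
Panel 2-3: Δb = 6.4 m, d̄ = (1.91+1.62)/2 = 1.765, v̄ = (0.35+0.46)/2 = 0.405 → q = 6.4×1.765×0.405 = 4.575 m³/s
Panel 3-4: Δb = 2.8 m, d̄ = (1.62+1.00)/2 = 1.31, v̄ = (0.46+0.38)/2 = 0.42 → q = 2.8×1.31×0.42 = 1.541 m³/s
Panel 4-5: Δb = 3.5 m, d̄ = (1.00+0.55)/2 = 0.775, v̄ = (0.38+0.25)/2 = 0.315 → q = 3.5×0.775×0.315 = 0.8544 m³/s
Q = Σ q = 8.223 m³/s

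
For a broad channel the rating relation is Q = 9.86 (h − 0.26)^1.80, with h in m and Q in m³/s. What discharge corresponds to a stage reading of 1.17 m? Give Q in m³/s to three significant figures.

8.32 m³/s

Q = 9.86 × (1.17 − 0.26)^1.80 = 9.86 × 0.91^1.80 = 8.321 m³/s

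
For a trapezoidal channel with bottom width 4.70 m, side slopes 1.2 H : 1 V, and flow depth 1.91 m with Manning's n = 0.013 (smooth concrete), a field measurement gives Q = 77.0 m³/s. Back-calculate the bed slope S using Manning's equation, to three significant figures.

A = (b + z·y)·y = (4.70 + 1.2×1.91)×1.91 = 13.35 m²
P = b + 2y√(1+z²) = 4.70 + 2×1.91×√(1+1.2²) = 10.67 m
R = A/P = 13.35/10.67 = 1.252 m
S = (Q·n / (1·A·R^(2/3)))² = (77.0×0.013 / (1×13.35×1.162))² = 0.004164

0.00416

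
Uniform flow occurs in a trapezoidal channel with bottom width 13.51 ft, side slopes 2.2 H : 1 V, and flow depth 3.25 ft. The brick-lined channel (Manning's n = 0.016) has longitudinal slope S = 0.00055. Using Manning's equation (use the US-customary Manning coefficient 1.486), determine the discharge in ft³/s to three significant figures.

A = (b + z·y)·y = (13.51 + 2.2×3.25)×3.25 = 67.15 ft²
P = b + 2y√(1+z²) = 13.51 + 2×3.25×√(1+2.2²) = 29.22 ft
R = A/P = 67.15/29.22 = 2.298 ft
Q = (1.486/n)·A·R^(2/3)·S^(1/2) = (1.486/0.016) × 67.15 × 2.298^(2/3) × 0.00055^(1/2) = 254.7 ft³/s

255 ft³/s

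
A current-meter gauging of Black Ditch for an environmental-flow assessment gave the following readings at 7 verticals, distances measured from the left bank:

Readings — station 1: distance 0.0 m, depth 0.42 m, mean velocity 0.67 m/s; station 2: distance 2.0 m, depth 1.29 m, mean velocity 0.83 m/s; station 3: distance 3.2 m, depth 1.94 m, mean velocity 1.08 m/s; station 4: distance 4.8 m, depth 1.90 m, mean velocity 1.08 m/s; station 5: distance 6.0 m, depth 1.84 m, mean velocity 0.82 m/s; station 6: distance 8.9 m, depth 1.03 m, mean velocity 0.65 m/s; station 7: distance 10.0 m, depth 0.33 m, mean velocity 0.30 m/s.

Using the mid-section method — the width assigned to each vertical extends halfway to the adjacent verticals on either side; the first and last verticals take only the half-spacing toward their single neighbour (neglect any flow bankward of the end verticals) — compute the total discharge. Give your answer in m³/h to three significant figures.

44200 m³/h

w_1 = (2.0 − 0.0)/2 = 1 m; q_1 = 0.67 × 0.42 × 1 = 0.2814 m³/s
w_2 = (3.2 − 0.0)/2 = 1.6 m; q_2 = 0.83 × 1.29 × 1.6 = 1.713 m³/s
w_3 = (4.8 − 2.0)/2 = 1.4 m; q_3 = 1.08 × 1.94 × 1.4 = 2.933 m³/s
w_4 = (6.0 − 3.2)/2 = 1.4 m; q_4 = 1.08 × 1.90 × 1.4 = 2.873 m³/s
w_5 = (8.9 − 4.8)/2 = 2.05 m; q_5 = 0.82 × 1.84 × 2.05 = 3.093 m³/s
w_6 = (10.0 − 6.0)/2 = 2 m; q_6 = 0.65 × 1.03 × 2 = 1.339 m³/s
w_7 = (10.0 − 8.9)/2 = 0.55 m; q_7 = 0.30 × 0.33 × 0.55 = 0.05445 m³/s
Q = Σ qᵢ = 12.29 m³/s
= 12.29 × 3600 = 44230 m³/h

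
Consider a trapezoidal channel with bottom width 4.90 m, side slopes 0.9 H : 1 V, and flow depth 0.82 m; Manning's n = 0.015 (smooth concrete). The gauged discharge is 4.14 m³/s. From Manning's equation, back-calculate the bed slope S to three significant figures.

A = (b + z·y)·y = (4.90 + 0.9×0.82)×0.82 = 4.623 m²
P = b + 2y√(1+z²) = 4.90 + 2×0.82×√(1+0.9²) = 7.106 m
R = A/P = 4.623/7.106 = 0.6506 m
S = (Q·n / (1·A·R^(2/3)))² = (4.14×0.015 / (1×4.623×0.7508))² = 0.0003201

0.000320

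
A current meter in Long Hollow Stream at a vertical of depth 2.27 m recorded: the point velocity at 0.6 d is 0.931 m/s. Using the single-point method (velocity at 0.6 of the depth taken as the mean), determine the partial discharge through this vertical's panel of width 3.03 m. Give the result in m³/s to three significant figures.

6.40 m³/s

v̄ = v₀.₆ = 0.931 m/s
q = v̄ × d × w = 0.9310 × 2.27 × 3.03 = 6.404 m³/s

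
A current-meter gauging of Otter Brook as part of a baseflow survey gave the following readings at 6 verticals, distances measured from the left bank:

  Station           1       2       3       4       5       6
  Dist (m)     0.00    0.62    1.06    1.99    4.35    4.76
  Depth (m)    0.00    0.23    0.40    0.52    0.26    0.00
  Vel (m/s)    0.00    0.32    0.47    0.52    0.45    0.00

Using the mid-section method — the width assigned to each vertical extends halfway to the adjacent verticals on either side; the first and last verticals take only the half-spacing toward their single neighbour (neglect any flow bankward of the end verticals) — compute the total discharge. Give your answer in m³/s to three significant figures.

w_2 = (1.06 − 0.00)/2 = 0.53 m; q_2 = 0.32 × 0.23 × 0.53 = 0.03901 m³/s
w_3 = (1.99 − 0.62)/2 = 0.685 m; q_3 = 0.47 × 0.40 × 0.685 = 0.1288 m³/s
w_4 = (4.35 − 1.06)/2 = 1.645 m; q_4 = 0.52 × 0.52 × 1.645 = 0.4448 m³/s
w_5 = (4.76 − 1.99)/2 = 1.385 m; q_5 = 0.45 × 0.26 × 1.385 = 0.1620 m³/s
Stations 1, 6 contribute zero (depth or velocity is 0).
Q = Σ qᵢ = 0.7746 m³/s

0.775 m³/s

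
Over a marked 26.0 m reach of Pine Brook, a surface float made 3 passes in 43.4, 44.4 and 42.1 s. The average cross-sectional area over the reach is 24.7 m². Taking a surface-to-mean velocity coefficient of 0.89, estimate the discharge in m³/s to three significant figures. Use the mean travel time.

t̄ = (43.4 + 44.4 + 42.1) / 3 = 43.3 s
v_surface = L / t̄ = 26.0 / 43.3 = 0.6005 m/s
v_mean = 0.89 × 0.6005 = 0.5344 m/s
Q = A × v_mean = 24.7 × 0.5344 = 13.20 m³/s

13.2 m³/s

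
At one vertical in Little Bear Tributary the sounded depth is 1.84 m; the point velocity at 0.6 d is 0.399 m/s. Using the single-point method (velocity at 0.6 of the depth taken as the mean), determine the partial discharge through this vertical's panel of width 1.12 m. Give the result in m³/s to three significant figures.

0.822 m³/s

v̄ = v₀.₆ = 0.399 m/s
q = v̄ × d × w = 0.3990 × 1.84 × 1.12 = 0.8223 m³/s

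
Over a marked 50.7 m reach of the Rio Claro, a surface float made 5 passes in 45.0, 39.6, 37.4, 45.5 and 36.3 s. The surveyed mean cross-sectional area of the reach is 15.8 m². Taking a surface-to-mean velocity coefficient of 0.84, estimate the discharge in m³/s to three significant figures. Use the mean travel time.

t̄ = (45.0 + 39.6 + 37.4 + 45.5 + 36.3) / 5 = 40.76 s
v_surface = L / t̄ = 50.7 / 40.76 = 1.244 m/s
v_mean = 0.84 × 1.244 = 1.045 m/s
Q = A × v_mean = 15.8 × 1.045 = 16.51 m³/s

16.5 m³/s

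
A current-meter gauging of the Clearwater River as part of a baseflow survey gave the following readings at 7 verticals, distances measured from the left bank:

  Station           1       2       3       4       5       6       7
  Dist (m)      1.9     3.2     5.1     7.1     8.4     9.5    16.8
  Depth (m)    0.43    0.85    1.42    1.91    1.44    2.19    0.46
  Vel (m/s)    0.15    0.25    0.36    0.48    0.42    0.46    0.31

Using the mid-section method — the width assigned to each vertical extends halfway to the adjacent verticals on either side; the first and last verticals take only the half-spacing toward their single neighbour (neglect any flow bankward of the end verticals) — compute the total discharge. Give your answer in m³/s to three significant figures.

8.37 m³/s

w_1 = (3.2 − 1.9)/2 = 0.65 m; q_1 = 0.15 × 0.43 × 0.65 = 0.04193 m³/s
w_2 = (5.1 − 1.9)/2 = 1.6 m; q_2 = 0.25 × 0.85 × 1.6 = 0.3400 m³/s
w_3 = (7.1 − 3.2)/2 = 1.95 m; q_3 = 0.36 × 1.42 × 1.95 = 0.9968 m³/s
w_4 = (8.4 − 5.1)/2 = 1.65 m; q_4 = 0.48 × 1.91 × 1.65 = 1.513 m³/s
w_5 = (9.5 − 7.1)/2 = 1.2 m; q_5 = 0.42 × 1.44 × 1.2 = 0.7258 m³/s
w_6 = (16.8 − 8.4)/2 = 4.2 m; q_6 = 0.46 × 2.19 × 4.2 = 4.231 m³/s
w_7 = (16.8 − 9.5)/2 = 3.65 m; q_7 = 0.31 × 0.46 × 3.65 = 0.5205 m³/s
Q = Σ qᵢ = 8.369 m³/s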